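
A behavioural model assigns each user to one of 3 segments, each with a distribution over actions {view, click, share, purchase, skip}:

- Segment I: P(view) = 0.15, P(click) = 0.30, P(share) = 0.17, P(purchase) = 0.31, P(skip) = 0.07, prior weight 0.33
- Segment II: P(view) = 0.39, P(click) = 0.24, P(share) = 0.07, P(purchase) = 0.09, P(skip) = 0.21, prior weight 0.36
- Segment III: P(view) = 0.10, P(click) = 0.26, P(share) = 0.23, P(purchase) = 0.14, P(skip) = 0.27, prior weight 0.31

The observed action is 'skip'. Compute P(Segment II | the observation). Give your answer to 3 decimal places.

0.414

The responsibility of component k is w_k f_k(x) divided by Σ_j w_j f_j(x).
Categorical probabilities:
  L_I = 0.07
  L_II = 0.21
  L_III = 0.27
Prior × likelihood for each component:
  w_I·L_I = 0.33 × 0.07 = 0.0231
  w_II·L_II = 0.36 × 0.21 = 0.0756
  w_III·L_III = 0.31 × 0.27 = 0.0837
Denominator: 0.0231 + 0.0756 + 0.0837 = 0.1824
So the posterior for Segment II is 0.0756 / 0.1824 ≈ 0.414.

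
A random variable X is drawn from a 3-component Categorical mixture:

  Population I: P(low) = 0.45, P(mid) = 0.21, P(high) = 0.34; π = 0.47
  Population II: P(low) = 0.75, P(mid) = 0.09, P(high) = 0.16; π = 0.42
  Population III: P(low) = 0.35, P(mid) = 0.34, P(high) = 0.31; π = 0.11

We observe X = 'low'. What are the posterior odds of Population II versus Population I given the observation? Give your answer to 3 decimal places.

1.489

Since P(k|x) ∝ π_k f_k(x), the posterior odds are π_i f_i(x) / (π_j f_j(x)).
Component likelihoods at x = 'low':
  f_I = P(low | comp) = 0.45
  f_II = P(low | comp) = 0.75
  f_III = P(low | comp) = 0.35
0.315 / 0.2115 ≈ 1.489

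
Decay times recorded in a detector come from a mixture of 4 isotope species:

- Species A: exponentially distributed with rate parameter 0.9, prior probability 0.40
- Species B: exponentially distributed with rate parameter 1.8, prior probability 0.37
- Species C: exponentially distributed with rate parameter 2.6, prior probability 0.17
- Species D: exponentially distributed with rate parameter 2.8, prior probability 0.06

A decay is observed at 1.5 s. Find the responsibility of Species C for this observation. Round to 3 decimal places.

0.060

Posterior ∝ prior × likelihood, so P(k | x) ∝ π_k f_k(x); normalise over all components.
Component likelihoods at x = 1.5 s:
  f_A = 0.233316
  f_B = 0.12097
  f_C = 0.052629
  f_D = 0.0419876
Multiply by the mixture weights:
  π_A·f_A = 0.40 × 0.233316 = 0.0933265
  π_B·f_B = 0.37 × 0.12097 = 0.0447589
  π_C·f_C = 0.17 × 0.052629 = 0.00894692
  π_D·f_D = 0.06 × 0.0419876 = 0.00251926
Marginal: 0.0933265 + 0.0447589 + 0.00894692 + 0.00251926 = 0.149552
P(Species C | data) = 0.00894692 / 0.149552 ≈ 0.060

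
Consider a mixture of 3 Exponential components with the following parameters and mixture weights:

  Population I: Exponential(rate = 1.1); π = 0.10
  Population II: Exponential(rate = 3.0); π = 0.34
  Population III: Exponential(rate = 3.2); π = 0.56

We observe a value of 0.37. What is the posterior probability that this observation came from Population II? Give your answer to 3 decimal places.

0.351

Posterior ∝ prior × likelihood, so P(k | x) ∝ π_k f_k(x); normalise over all components.
Evaluate each component's likelihood at the observed value:
  L_I = 1.1·e^(−1.1·0.37) = 1.1·e^(−0.4070) = 0.732209
  L_II = 3.0·e^(−3.0·0.37) = 3.0·e^(−1.1100) = 0.988677
  L_III = 3.2·e^(−3.2·0.37) = 3.2·e^(−1.1840) = 0.979367
Multiply by the mixture weights:
  π_I·L_I = 0.10 × 0.732209 = 0.0732209
  π_II·L_II = 0.34 × 0.988677 = 0.33615
  π_III·L_III = 0.56 × 0.979367 = 0.548445
Evidence: 0.0732209 + 0.33615 + 0.548445 = 0.957816
P(Population II | x) ≈ 0.351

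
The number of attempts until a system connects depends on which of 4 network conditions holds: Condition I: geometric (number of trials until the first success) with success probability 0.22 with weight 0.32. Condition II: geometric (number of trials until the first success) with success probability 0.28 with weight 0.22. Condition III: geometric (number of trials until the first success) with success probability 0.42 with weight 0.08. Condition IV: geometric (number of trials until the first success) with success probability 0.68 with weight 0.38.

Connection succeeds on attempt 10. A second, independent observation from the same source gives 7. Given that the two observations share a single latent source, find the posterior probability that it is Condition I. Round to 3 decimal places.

Apply Bayes' rule: the posterior for each component is proportional to its prior times its likelihood at x.
Since both observations come from the same component, the likelihood for component k is f_k(x₁)·f_k(x₂).
  f_I = [0.22·(1−0.22)^9 = 0.22·0.106869 = 0.0235112] × [0.0495439] = 0.00116483
  f_II = [0.28·(1−0.28)^9 = 0.28·0.0519987 = 0.0145596] × [0.0390079] = 0.000567941
  f_III = [0.42·(1−0.42)^9 = 0.42·0.00742766 = 0.00311962] × [0.0159889] = 4.98791e-05
  f_IV = [0.68·(1−0.68)^9 = 0.68·3.51844e-05 = 2.39254e-05] × [0.000730144] = 1.7469e-08
Weight by the priors:
  π_I·f_I = 0.32 × 0.00116483 = 0.000372747
  π_II·f_II = 0.22 × 0.000567941 = 0.000124947
  π_III·f_III = 0.08 × 4.98791e-05 = 3.99033e-06
  π_IV·f_IV = 0.38 × 1.7469e-08 = 6.63821e-09
Sum: 0.000372747 + 0.000124947 + 3.99033e-06 + 6.63821e-09 = 0.000501691
P(Condition I | x₁, x₂) = 0.000372747 / 0.000501691 ≈ 0.743

0.743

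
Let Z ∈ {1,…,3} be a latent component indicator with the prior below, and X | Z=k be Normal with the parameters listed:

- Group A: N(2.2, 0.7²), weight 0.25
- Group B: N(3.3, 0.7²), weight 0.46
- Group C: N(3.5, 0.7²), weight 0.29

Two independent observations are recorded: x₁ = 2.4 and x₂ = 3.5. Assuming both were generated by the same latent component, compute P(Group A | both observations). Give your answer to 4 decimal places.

0.1335

Posterior ∝ prior × likelihood, so P(k | x) ∝ w_k f_k(x); normalise over all components.
Since both observations come from the same component, the likelihood for component k is f_k(x₁)·f_k(x₂).
  f_A = [0.547124] × [0.101596] = 0.0555855
  f_B = [0.249376] × [0.547124] = 0.136439
  f_C = [0.165803] × [0.569918] = 0.0944938
Unnormalised posteriors:
  w_A·f_A = 0.25 × 0.0555855 = 0.0138964
  w_B·f_B = 0.46 × 0.136439 = 0.0627622
  w_C·f_C = 0.29 × 0.0944938 = 0.0274032
Sum: 0.0138964 + 0.0627622 + 0.0274032 = 0.104062
P(Group A | data) ≈ 0.1335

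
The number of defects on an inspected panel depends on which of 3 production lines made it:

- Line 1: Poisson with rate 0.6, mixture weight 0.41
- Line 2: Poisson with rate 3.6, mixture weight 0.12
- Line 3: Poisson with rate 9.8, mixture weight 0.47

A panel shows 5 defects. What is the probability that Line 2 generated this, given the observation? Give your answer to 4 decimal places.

0.4552

P(component k | x) = π_k·f_k(x) / marginal(x), where marginal(x) = Σ_j π_j·f_j(x).
Component likelihoods at x = 5 defects:
  L_1 = e^(−0.6)·0.6^5/5! = 0.00035563
  L_2 = e^(−3.6)·3.6^5/5! = 0.13768
  L_3 = e^(−9.8)·9.8^5/5! = 0.0417699
Unnormalised posteriors:
  π_1·L_1 = 0.41 × 0.00035563 = 0.000145808
  π_2·L_2 = 0.12 × 0.13768 = 0.0165216
  π_3·L_3 = 0.47 × 0.0417699 = 0.0196318
Marginal: 0.000145808 + 0.0165216 + 0.0196318 = 0.0362993
Responsibility of Line 2: 0.0165216 / 0.0362993 ≈ 0.4552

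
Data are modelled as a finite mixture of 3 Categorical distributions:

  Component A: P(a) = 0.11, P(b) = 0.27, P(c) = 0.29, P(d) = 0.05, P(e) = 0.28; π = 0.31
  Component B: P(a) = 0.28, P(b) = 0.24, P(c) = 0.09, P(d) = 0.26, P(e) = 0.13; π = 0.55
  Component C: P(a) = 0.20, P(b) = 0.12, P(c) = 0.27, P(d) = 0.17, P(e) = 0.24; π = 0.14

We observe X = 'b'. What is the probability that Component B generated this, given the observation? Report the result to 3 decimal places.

0.568

Apply Bayes' rule: the posterior for each component is proportional to its prior times its likelihood at x.
Categorical probabilities:
  p_A = P(b | comp) = 0.27
  p_B = P(b | comp) = 0.24
  p_C = P(b | comp) = 0.12
Prior × likelihood for each component:
  P(Z=A)·p_A = 0.31 × 0.27 = 0.0837
  P(Z=B)·p_B = 0.55 × 0.24 = 0.132
  P(Z=C)·p_C = 0.14 × 0.12 = 0.0168
Denominator: 0.0837 + 0.132 + 0.0168 = 0.2325
P(Component B | data) = 0.132 / 0.2325 ≈ 0.568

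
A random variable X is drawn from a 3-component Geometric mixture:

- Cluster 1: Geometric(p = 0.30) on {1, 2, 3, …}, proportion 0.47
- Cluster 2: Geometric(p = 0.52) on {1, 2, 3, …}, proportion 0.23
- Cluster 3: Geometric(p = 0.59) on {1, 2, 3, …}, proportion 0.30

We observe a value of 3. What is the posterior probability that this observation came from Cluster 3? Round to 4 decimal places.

P(component k | x) = π_k·f_k(x) / marginal(x), where marginal(x) = Σ_j π_j·f_j(x).
Evaluate each component's likelihood at the observed value:
  L_1 = 0.30·(1−0.30)^2 = 0.30·0.49 = 0.147
  L_2 = 0.52·(1−0.52)^2 = 0.52·0.2304 = 0.119808
  L_3 = 0.59·(1−0.59)^2 = 0.59·0.1681 = 0.099179
Weight by the priors:
  π_1·L_1 = 0.47 × 0.147 = 0.06909
  π_2·L_2 = 0.23 × 0.119808 = 0.0275558
  π_3·L_3 = 0.30 × 0.099179 = 0.0297537
Marginal: 0.06909 + 0.0275558 + 0.0297537 = 0.1264
So the posterior for Cluster 3 is 0.0297537 / 0.1264 ≈ 0.2354.

0.2354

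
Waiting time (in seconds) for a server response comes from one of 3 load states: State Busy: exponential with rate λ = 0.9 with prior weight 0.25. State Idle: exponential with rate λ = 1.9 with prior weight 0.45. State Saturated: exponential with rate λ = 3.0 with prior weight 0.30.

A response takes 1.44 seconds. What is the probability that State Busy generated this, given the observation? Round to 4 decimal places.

0.4774

P(component k | x) = P(Z=k)·f_k(x) / marginal(x), where marginal(x) = Σ_j P(Z=j)·f_j(x).
Component likelihoods at x = 1.44 seconds:
  p_Busy = 0.246262
  p_Idle = 0.123175
  p_Saturated = 0.0398997
Weight by the priors:
  P(Z=Busy)·p_Busy = 0.25 × 0.246262 = 0.0615654
  P(Z=Idle)·p_Idle = 0.45 × 0.123175 = 0.0554289
  P(Z=Saturated)·p_Saturated = 0.30 × 0.0398997 = 0.0119699
Denominator: 0.0615654 + 0.0554289 + 0.0119699 = 0.128964
P(State Busy | 1.44 seconds) = 0.0615654 / 0.128964 ≈ 0.4774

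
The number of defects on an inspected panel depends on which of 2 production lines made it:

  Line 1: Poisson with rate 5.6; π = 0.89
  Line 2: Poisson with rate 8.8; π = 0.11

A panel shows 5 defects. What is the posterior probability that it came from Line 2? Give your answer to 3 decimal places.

0.046

By Bayes' theorem, P(k | x) = P(Z=k) f_k(x) / Σ_j P(Z=j) f_j(x).
Poisson probabilities:
  f_1 = e^(−5.6)·5.6^5/5! = 0.169711
  f_2 = e^(−8.8)·8.8^5/5! = 0.0662889
Prior × likelihood for each component:
  P(Z=1)·f_1 = 0.89 × 0.169711 = 0.151043
  P(Z=2)·f_2 = 0.11 × 0.0662889 = 0.00729178
Evidence: 0.151043 + 0.00729178 = 0.158334
So the posterior for Line 2 is 0.00729178 / 0.158334 ≈ 0.046.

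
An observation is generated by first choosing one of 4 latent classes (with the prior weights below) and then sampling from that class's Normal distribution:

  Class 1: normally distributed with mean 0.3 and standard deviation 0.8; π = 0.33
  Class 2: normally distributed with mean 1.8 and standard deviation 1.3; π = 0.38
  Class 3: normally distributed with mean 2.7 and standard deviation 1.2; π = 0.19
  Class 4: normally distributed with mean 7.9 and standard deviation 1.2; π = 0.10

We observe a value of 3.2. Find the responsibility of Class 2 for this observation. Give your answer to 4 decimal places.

0.5289

Apply Bayes' rule: the posterior for each component is proportional to its prior times its likelihood at x.
Evaluate each component's likelihood at the observed value:
  f_1 = (1/(0.8·√(2π)))·exp(−(3.2−0.3)²/(2·0.8²)) = 0.498678·exp(-6.57031) = 0.000698827
  f_2 = (1/(1.3·√(2π)))·exp(−(3.2−1.8)²/(2·1.3²)) = 0.306879·exp(-0.57988) = 0.171841
  f_3 = (1/(1.2·√(2π)))·exp(−(3.2−2.7)²/(2·1.2²)) = 0.332452·exp(-0.08681) = 0.30481
  f_4 = (1/(1.2·√(2π)))·exp(−(3.2−7.9)²/(2·1.2²)) = 0.332452·exp(-7.67014) = 0.000155106
Prior × likelihood for each component:
  π_1·f_1 = 0.33 × 0.000698827 = 0.000230613
  π_2·f_2 = 0.38 × 0.171841 = 0.0652997
  π_3·f_3 = 0.19 × 0.30481 = 0.057914
  π_4·f_4 = 0.10 × 0.000155106 = 1.55106e-05
Denominator: 0.000230613 + 0.0652997 + 0.057914 + 1.55106e-05 = 0.12346
So the posterior for Class 2 is 0.0652997 / 0.12346 ≈ 0.5289.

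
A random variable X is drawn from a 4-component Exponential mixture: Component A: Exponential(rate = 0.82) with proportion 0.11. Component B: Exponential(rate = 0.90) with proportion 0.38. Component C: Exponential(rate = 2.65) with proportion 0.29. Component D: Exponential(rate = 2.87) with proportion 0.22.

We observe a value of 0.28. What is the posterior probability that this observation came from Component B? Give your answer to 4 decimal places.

0.2696

The responsibility of component k is π_k f_k(x) divided by Σ_j π_j f_j(x).
Evaluate each component's likelihood at the observed value:
  L_A = 0.82·e^(−0.82·0.28) = 0.82·e^(−0.2296) = 0.651778
  L_B = 0.90·e^(−0.90·0.28) = 0.90·e^(−0.2520) = 0.69952
  L_C = 2.65·e^(−2.65·0.28) = 2.65·e^(−0.7420) = 1.26183
  L_D = 2.87·e^(−2.87·0.28) = 2.87·e^(−0.8036) = 1.28494
Multiply by the mixture weights:
  π_A·L_A = 0.11 × 0.651778 = 0.0716956
  π_B·L_B = 0.38 × 0.69952 = 0.265818
  π_C·L_C = 0.29 × 1.26183 = 0.365929
  π_D·L_D = 0.22 × 1.28494 = 0.282687
Normaliser: 0.0716956 + 0.265818 + 0.365929 + 0.282687 = 0.98613
P(Component B | x) = 0.265818 / 0.98613 ≈ 0.2696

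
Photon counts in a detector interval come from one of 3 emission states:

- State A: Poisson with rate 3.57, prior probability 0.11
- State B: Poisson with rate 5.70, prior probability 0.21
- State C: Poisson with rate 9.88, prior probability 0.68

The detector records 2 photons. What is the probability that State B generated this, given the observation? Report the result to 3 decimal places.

Apply Bayes' rule: the posterior for each component is proportional to its prior times its likelihood at x.
Evaluate each component's likelihood at the observed value:
  p_A = e^(−3.57)·3.57^2/2! = 0.179422
  p_B = e^(−5.70)·5.70^2/2! = 0.0543552
  p_C = e^(−9.88)·9.88^2/2! = 0.00249836
Unnormalised posteriors:
  π_A·p_A = 0.11 × 0.179422 = 0.0197364
  π_B·p_B = 0.21 × 0.0543552 = 0.0114146
  π_C·p_C = 0.68 × 0.00249836 = 0.00169888
Denominator: 0.0197364 + 0.0114146 + 0.00169888 = 0.0328499
So the posterior for State B is 0.0114146 / 0.0328499 ≈ 0.347.

0.347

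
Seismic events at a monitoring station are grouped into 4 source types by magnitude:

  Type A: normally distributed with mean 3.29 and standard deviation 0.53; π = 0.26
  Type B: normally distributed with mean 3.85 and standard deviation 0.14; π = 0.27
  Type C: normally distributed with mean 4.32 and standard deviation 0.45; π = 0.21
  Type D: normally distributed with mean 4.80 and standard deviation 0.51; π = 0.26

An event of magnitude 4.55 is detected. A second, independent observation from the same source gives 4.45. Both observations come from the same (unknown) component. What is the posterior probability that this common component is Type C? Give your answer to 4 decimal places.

0.5530

P(component k | x) = w_k·f_k(x) / marginal(x), where marginal(x) = Σ_j w_j·f_j(x).
Since both observations come from the same component, the likelihood for component k is f_k(x₁)·f_k(x₂).
  L_A = [0.044602] × [0.0686167] = 0.00306044
  L_B = [1.06194e-05] × [0.00029266] = 3.10788e-09
  L_C = [0.777985] × [0.850306] = 0.661525
  L_D = [0.693683] × [0.618115] = 0.428776
Weight by the priors:
  w_A·L_A = 0.26 × 0.00306044 = 0.000795715
  w_B·L_B = 0.27 × 3.10788e-09 = 8.39128e-10
  w_C·L_C = 0.21 × 0.661525 = 0.13892
  w_D·L_D = 0.26 × 0.428776 = 0.111482
Evidence: 0.000795715 + 8.39128e-10 + 0.13892 + 0.111482 = 0.251198
P(Type C | x₁, x₂) ≈ 0.5530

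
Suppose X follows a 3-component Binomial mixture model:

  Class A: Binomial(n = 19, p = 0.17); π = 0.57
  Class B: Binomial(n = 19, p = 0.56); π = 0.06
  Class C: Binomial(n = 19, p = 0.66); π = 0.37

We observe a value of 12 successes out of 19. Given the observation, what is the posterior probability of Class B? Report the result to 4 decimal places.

The responsibility of component k is w_k f_k(x) divided by Σ_j w_j f_j(x).
Component likelihoods at x = 12 successes out of 19:
  L_A = C(19,12)·0.17^12·0.83^7 = 50388·5.82622e-10·0.271361 = 7.96638e-06
  L_B = C(19,12)·0.56^12·0.44^7 = 50388·0.000951166·0.00319278 = 0.153021
  L_C = C(19,12)·0.66^12·0.34^7 = 50388·0.00683168·0.000525234 = 0.180803
Unnormalised posteriors:
  w_A·L_A = 0.57 × 7.96638e-06 = 4.54083e-06
  w_B·L_B = 0.06 × 0.153021 = 0.00918128
  w_C·L_C = 0.37 × 0.180803 = 0.0668973
Denominator: 4.54083e-06 + 0.00918128 + 0.0668973 = 0.0760831
P(Class B | the observation) ≈ 0.1207

0.1207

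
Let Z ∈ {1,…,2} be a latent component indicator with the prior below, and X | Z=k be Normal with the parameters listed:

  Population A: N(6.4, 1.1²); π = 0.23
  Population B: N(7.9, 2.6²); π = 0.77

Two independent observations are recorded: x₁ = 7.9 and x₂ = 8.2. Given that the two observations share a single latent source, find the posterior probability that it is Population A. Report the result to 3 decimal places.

P(component k | x) = P(Z=k)·f_k(x) / marginal(x), where marginal(x) = Σ_j P(Z=j)·f_j(x).
Since both observations come from the same component, the likelihood for component k is f_k(x₁)·f_k(x₂).
  f_A = [(1/(1.1·√(2π)))·exp(−(7.9−6.4)²/(2·1.1²)) = 0.362675·exp(-0.92975) = 0.14313] × [0.0950748] = 0.0136081
  f_B = [(1/(2.6·√(2π)))·exp(−(7.9−7.9)²/(2·2.6²)) = 0.153439·exp(-0.00000) = 0.153439] × [0.152421] = 0.0233874
Unnormalised posteriors:
  P(Z=A)·f_A = 0.23 × 0.0136081 = 0.00312986
  P(Z=B)·f_B = 0.77 × 0.0233874 = 0.0180083
Sum: 0.00312986 + 0.0180083 = 0.0211382
Responsibility of Population A: 0.00312986 / 0.0211382 ≈ 0.148

0.148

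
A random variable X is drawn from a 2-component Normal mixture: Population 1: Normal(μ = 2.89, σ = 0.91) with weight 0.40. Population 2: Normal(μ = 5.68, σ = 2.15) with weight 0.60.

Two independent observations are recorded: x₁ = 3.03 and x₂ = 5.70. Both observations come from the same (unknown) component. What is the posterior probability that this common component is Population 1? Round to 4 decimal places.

P(component k | x) = π_k·f_k(x) / marginal(x), where marginal(x) = Σ_j π_j·f_j(x).
Since both observations come from the same component, the likelihood for component k is f_k(x₁)·f_k(x₂).
  f_1 = [(1/(0.91·√(2π)))·exp(−(3.03−2.89)²/(2·0.91²)) = 0.438398·exp(-0.01183) = 0.433241] × [0.00372671] = 0.00161456
  f_2 = [(1/(2.15·√(2π)))·exp(−(3.03−5.68)²/(2·2.15²)) = 0.185555·exp(-0.75960) = 0.0868124] × [0.185547] = 0.0161077
Multiply by the mixture weights:
  π_1·f_1 = 0.40 × 0.00161456 = 0.000645825
  π_2·f_2 = 0.60 × 0.0161077 = 0.00966464
Marginal: 0.000645825 + 0.00966464 = 0.0103105
Responsibility of Population 1: 0.000645825 / 0.0103105 ≈ 0.0626

0.0626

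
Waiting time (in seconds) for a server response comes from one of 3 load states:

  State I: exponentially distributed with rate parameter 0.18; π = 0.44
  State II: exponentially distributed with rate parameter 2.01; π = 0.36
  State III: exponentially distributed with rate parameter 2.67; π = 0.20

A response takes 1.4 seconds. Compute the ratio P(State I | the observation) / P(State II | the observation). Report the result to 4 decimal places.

1.4187

Only the two components matter; the odds are (π_i f_i(x)) / (π_j f_j(x)).
Evaluate each component's likelihood at the observed value:
  p_I = 0.18·e^(−0.18·1.4) = 0.18·e^(−0.2520) = 0.139904
  p_II = 2.01·e^(−2.01·1.4) = 2.01·e^(−2.8140) = 0.120529
  p_III = 2.67·e^(−2.67·1.4) = 2.67·e^(−3.7380) = 0.0635504
Posterior odds = (π_I·p_I) / (π_II·p_II) = (0.44·0.139904) / (0.36·0.120529) = 0.0615578 / 0.0433904 ≈ 1.4187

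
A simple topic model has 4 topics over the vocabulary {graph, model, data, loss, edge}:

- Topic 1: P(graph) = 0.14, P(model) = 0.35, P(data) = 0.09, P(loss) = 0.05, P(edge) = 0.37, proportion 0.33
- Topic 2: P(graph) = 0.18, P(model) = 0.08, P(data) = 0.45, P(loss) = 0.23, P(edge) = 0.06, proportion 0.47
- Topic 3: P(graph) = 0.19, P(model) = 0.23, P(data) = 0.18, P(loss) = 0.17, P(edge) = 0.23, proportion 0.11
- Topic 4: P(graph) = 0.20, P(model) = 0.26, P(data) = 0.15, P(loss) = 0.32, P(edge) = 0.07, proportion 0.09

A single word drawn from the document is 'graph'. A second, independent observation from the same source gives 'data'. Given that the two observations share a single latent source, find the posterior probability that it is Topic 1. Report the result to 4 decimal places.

0.0854

The responsibility of component k is π_k f_k(x) divided by Σ_j π_j f_j(x).
Since both observations come from the same component, the likelihood for component k is f_k(x₁)·f_k(x₂).
  L_1 = [0.14] × [0.09] = 0.0126
  L_2 = [0.18] × [0.45] = 0.081
  L_3 = [0.19] × [0.18] = 0.0342
  L_4 = [0.2] × [0.15] = 0.03
Prior × likelihood for each component:
  π_1·L_1 = 0.33 × 0.0126 = 0.004158
  π_2·L_2 = 0.47 × 0.081 = 0.03807
  π_3·L_3 = 0.11 × 0.0342 = 0.003762
  π_4·L_4 = 0.09 × 0.03 = 0.0027
Evidence: 0.004158 + 0.03807 + 0.003762 + 0.0027 = 0.04869
P(Topic 1 | data) ≈ 0.0854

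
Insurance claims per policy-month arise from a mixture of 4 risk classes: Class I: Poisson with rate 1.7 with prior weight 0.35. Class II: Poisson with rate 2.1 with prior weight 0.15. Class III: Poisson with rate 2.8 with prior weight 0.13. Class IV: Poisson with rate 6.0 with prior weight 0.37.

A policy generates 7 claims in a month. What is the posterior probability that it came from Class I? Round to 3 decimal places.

0.010

The responsibility of component k is w_k f_k(x) divided by Σ_j w_j f_j(x).
Poisson probabilities:
  f_I = e^(−1.7)·1.7^7/7! = 0.00148734
  f_II = e^(−2.1)·2.1^7/7! = 0.00437609
  f_III = e^(−2.8)·2.8^7/7! = 0.0162799
  f_IV = e^(−6.0)·6.0^7/7! = 0.137677
Weight by the priors:
  w_I·f_I = 0.35 × 0.00148734 = 0.00052057
  w_II·f_II = 0.15 × 0.00437609 = 0.000656413
  w_III·f_III = 0.13 × 0.0162799 = 0.00211638
  w_IV·f_IV = 0.37 × 0.137677 = 0.0509405
Normaliser: 0.00052057 + 0.000656413 + 0.00211638 + 0.0509405 = 0.0542338
Responsibility of Class I: 0.00052057 / 0.0542338 ≈ 0.010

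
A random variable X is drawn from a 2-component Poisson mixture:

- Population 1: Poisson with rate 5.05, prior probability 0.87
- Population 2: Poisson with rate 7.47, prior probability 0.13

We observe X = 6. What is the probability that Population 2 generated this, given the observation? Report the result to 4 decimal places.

0.1222

The responsibility of component k is P(Z=k) f_k(x) divided by Σ_j P(Z=j) f_j(x).
Evaluate each component's likelihood at the observed value:
  f_1 = 0.147648
  f_2 = 0.137534
Weight by the priors:
  P(Z=1)·f_1 = 0.87 × 0.147648 = 0.128454
  P(Z=2)·f_2 = 0.13 × 0.137534 = 0.0178795
Normaliser: 0.128454 + 0.0178795 = 0.146334
P(Population 2 | data) = 0.0178795 / 0.146334 ≈ 0.1222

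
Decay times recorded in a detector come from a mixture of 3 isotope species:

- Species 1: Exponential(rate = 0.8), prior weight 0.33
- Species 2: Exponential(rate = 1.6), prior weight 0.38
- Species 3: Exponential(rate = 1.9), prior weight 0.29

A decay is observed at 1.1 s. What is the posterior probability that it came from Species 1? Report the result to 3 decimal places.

0.388

The responsibility of component k is π_k f_k(x) divided by Σ_j π_j f_j(x).
Exponential densities:
  p_1 = 0.8·e^(−0.8·1.1) = 0.8·e^(−0.8800) = 0.331826
  p_2 = 1.6·e^(−1.6·1.1) = 1.6·e^(−1.7600) = 0.275272
  p_3 = 1.9·e^(−1.9·1.1) = 1.9·e^(−2.0900) = 0.235006
Unnormalised posteriors:
  π_1·p_1 = 0.33 × 0.331826 = 0.109503
  π_2·p_2 = 0.38 × 0.275272 = 0.104603
  π_3·p_3 = 0.29 × 0.235006 = 0.0681516
Sum: 0.109503 + 0.104603 + 0.0681516 = 0.282258
Responsibility of Species 1: 0.109503 / 0.282258 ≈ 0.388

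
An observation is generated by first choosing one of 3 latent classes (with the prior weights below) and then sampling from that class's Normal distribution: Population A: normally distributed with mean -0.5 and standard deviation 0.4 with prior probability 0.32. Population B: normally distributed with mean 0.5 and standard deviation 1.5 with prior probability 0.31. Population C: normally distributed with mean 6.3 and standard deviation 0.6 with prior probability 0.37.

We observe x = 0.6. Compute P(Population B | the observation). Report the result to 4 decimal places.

0.9188

By Bayes' theorem, P(k | x) = P(Z=k) f_k(x) / Σ_j P(Z=j) f_j(x).
Component likelihoods at x = 0.6:
  f_A = (1/(0.4·√(2π)))·exp(−(0.6−-0.5)²/(2·0.4²)) = 0.997356·exp(-3.78125) = 0.0227339
  f_B = (1/(1.5·√(2π)))·exp(−(0.6−0.5)²/(2·1.5²)) = 0.265962·exp(-0.00222) = 0.265371
  f_C = (1/(0.6·√(2π)))·exp(−(0.6−6.3)²/(2·0.6²)) = 0.664904·exp(-45.12500) = 1.67966e-20
Weight by the priors:
  P(Z=A)·f_A = 0.32 × 0.0227339 = 0.00727485
  P(Z=B)·f_B = 0.31 × 0.265371 = 0.0822651
  P(Z=C)·f_C = 0.37 × 1.67966e-20 = 6.21473e-21
Sum: 0.00727485 + 0.0822651 + 6.21473e-21 = 0.0895399
So the posterior for Population B is 0.0822651 / 0.0895399 ≈ 0.9188.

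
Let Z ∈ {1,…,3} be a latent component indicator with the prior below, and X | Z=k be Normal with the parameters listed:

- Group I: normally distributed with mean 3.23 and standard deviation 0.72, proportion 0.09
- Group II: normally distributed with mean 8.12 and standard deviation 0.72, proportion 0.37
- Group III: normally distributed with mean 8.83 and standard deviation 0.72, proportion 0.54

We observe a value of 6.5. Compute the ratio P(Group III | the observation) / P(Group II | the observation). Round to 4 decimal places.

0.0976

Posterior odds = (π_i f_i(x)) / (π_j f_j(x)); the normalising sum cancels.
Normal densities:
  L_I = (1/(0.72·√(2π)))·exp(−(6.5−3.23)²/(2·0.72²)) = 0.554087·exp(-10.31337) = 1.83882e-05
  L_II = (1/(0.72·√(2π)))·exp(−(6.5−8.12)²/(2·0.72²)) = 0.554087·exp(-2.53125) = 0.0440828
  L_III = (1/(0.72·√(2π)))·exp(−(6.5−8.83)²/(2·0.72²)) = 0.554087·exp(-5.23621) = 0.00294796
Odds = (0.54/0.37) × (0.00294796/0.0440828) = 1.45946 × 0.0668732 ≈ 0.0976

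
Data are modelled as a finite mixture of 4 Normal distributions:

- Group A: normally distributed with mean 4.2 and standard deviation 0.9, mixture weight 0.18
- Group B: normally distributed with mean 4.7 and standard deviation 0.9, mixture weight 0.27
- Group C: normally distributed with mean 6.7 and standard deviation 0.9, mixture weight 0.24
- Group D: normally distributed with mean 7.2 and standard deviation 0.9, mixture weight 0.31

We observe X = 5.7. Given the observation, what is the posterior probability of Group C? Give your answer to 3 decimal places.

0.326

Apply Bayes' rule: the posterior for each component is proportional to its prior times its likelihood at x.
Normal densities:
  L_A = (1/(0.9·√(2π)))·exp(−(5.7−4.2)²/(2·0.9²)) = 0.443269·exp(-1.38889) = 0.11053
  L_B = (1/(0.9·√(2π)))·exp(−(5.7−4.7)²/(2·0.9²)) = 0.443269·exp(-0.61728) = 0.239103
  L_C = (1/(0.9·√(2π)))·exp(−(5.7−6.7)²/(2·0.9²)) = 0.443269·exp(-0.61728) = 0.239103
  L_D = (1/(0.9·√(2π)))·exp(−(5.7−7.2)²/(2·0.9²)) = 0.443269·exp(-1.38889) = 0.11053
Multiply by the mixture weights:
  w_A·L_A = 0.18 × 0.11053 = 0.0198954
  w_B·L_B = 0.27 × 0.239103 = 0.0645577
  w_C·L_C = 0.24 × 0.239103 = 0.0573847
  w_D·L_D = 0.31 × 0.11053 = 0.0342643
Marginal: 0.0198954 + 0.0645577 + 0.0573847 + 0.0342643 = 0.176102
P(Group C | x) = 0.0573847 / 0.176102 ≈ 0.326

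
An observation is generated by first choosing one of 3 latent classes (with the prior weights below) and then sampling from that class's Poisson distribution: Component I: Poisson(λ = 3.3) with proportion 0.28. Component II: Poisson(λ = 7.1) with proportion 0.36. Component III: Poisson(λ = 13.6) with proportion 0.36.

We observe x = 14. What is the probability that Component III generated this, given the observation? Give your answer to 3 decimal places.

0.931

Apply Bayes' rule: the posterior for each component is proportional to its prior times its likelihood at x.
Evaluate each component's likelihood at the observed value:
  L_I = e^(−3.3)·3.3^14/14! = 7.68449e-06
  L_II = e^(−7.1)·7.1^14/14! = 0.00782921
  L_III = e^(−13.6)·13.6^14/14! = 0.105374
Unnormalised posteriors:
  P(Z=I)·L_I = 0.28 × 7.68449e-06 = 2.15166e-06
  P(Z=II)·L_II = 0.36 × 0.00782921 = 0.00281851
  P(Z=III)·L_III = 0.36 × 0.105374 = 0.0379345
Marginal: 2.15166e-06 + 0.00281851 + 0.0379345 = 0.0407551
P(Component III | 14) ≈ 0.931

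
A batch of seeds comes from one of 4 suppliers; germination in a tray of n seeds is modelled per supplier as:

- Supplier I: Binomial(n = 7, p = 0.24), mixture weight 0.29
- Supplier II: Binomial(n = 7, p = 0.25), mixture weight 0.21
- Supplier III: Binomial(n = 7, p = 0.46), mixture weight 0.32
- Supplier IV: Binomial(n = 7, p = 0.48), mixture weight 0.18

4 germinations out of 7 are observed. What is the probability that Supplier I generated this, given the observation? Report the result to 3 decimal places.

0.097

P(component k | x) = π_k·f_k(x) / marginal(x), where marginal(x) = Σ_j π_j·f_j(x).
Evaluate each component's likelihood at the observed value:
  L_I = 0.0509746
  L_II = 0.0576782
  L_III = 0.246763
  L_IV = 0.261242
Multiply by the mixture weights:
  π_I·L_I = 0.29 × 0.0509746 = 0.0147826
  π_II·L_II = 0.21 × 0.0576782 = 0.0121124
  π_III·L_III = 0.32 × 0.246763 = 0.0789643
  π_IV·L_IV = 0.18 × 0.261242 = 0.0470236
Evidence: 0.0147826 + 0.0121124 + 0.0789643 + 0.0470236 = 0.152883
P(Supplier I | the observation) ≈ 0.097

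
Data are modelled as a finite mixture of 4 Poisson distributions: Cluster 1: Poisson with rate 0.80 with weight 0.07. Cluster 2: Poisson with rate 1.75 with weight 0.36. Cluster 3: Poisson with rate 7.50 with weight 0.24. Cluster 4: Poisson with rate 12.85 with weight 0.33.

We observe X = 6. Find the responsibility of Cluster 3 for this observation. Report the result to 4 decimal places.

The responsibility of component k is w_k f_k(x) divided by Σ_j w_j f_j(x).
Poisson probabilities:
  f_1 = 0.000163596
  f_2 = 0.00693235
  f_3 = 0.136718
  f_4 = 0.0164211
Unnormalised posteriors:
  w_1·f_1 = 0.07 × 0.000163596 = 1.14517e-05
  w_2·f_2 = 0.36 × 0.00693235 = 0.00249565
  w_3·f_3 = 0.24 × 0.136718 = 0.0328124
  w_4·f_4 = 0.33 × 0.0164211 = 0.00541896
Evidence: 1.14517e-05 + 0.00249565 + 0.0328124 + 0.00541896 = 0.0407384
So the posterior for Cluster 3 is 0.0328124 / 0.0407384 ≈ 0.8054.

0.8054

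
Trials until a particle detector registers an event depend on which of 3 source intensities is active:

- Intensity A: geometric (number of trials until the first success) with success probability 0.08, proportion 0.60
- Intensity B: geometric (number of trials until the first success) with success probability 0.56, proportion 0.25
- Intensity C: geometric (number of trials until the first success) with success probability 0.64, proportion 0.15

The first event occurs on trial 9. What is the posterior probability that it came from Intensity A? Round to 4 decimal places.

Posterior ∝ prior × likelihood, so P(k | x) ∝ P(Z=k) f_k(x); normalise over all components.
Evaluate each component's likelihood at the observed value:
  L_A = 0.08·(1−0.08)^8 = 0.08·0.513219 = 0.0410575
  L_B = 0.56·(1−0.56)^8 = 0.56·0.00140482 = 0.000786701
  L_C = 0.64·(1−0.64)^8 = 0.64·0.000282111 = 0.000180551
Prior × likelihood for each component:
  P(Z=A)·L_A = 0.60 × 0.0410575 = 0.0246345
  P(Z=B)·L_B = 0.25 × 0.000786701 = 0.000196675
  P(Z=C)·L_C = 0.15 × 0.000180551 = 2.70827e-05
Sum: 0.0246345 + 0.000196675 + 2.70827e-05 = 0.0248583
Responsibility of Intensity A: 0.0246345 / 0.0248583 ≈ 0.9910

0.9910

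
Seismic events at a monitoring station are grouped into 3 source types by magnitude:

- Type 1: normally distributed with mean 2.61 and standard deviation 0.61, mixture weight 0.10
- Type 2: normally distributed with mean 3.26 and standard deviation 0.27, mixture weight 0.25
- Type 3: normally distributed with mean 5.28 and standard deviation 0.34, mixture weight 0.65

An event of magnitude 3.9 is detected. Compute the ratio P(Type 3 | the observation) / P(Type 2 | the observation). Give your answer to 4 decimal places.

Posterior odds = (w_i f_i(x)) / (w_j f_j(x)); the normalising sum cancels.
Normal densities:
  f_1 = 0.0698969
  f_2 = 0.0890165
  f_3 = 0.000310554
Posterior odds = (w_3·f_3) / (w_2·f_2) = (0.65·0.000310554) / (0.25·0.0890165) = 0.00020186 / 0.0222541 ≈ 0.0091

0.0091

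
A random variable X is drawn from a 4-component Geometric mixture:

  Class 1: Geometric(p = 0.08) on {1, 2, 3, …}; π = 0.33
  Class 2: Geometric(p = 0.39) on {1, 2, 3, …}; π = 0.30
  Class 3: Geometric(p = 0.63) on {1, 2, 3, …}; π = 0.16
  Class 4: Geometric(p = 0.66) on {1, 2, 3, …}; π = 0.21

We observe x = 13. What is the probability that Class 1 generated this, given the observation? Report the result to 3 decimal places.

Posterior ∝ prior × likelihood, so P(k | x) ∝ π_k f_k(x); normalise over all components.
Evaluate each component's likelihood at the observed value:
  p_1 = 0.08·(1−0.08)^12 = 0.08·0.367666 = 0.0294133
  p_2 = 0.39·(1−0.39)^12 = 0.39·0.00265435 = 0.0010352
  p_3 = 0.63·(1−0.63)^12 = 0.63·6.58295e-06 = 4.14726e-06
  p_4 = 0.66·(1−0.66)^12 = 0.66·2.38642e-06 = 1.57504e-06
Unnormalised posteriors:
  π_1·p_1 = 0.33 × 0.0294133 = 0.00970639
  π_2·p_2 = 0.30 × 0.0010352 = 0.000310559
  π_3·p_3 = 0.16 × 4.14726e-06 = 6.63562e-07
  π_4·p_4 = 0.21 × 1.57504e-06 = 3.30758e-07
Evidence: 0.00970639 + 0.000310559 + 6.63562e-07 + 3.30758e-07 = 0.0100179
P(Class 1 | x) ≈ 0.969

0.969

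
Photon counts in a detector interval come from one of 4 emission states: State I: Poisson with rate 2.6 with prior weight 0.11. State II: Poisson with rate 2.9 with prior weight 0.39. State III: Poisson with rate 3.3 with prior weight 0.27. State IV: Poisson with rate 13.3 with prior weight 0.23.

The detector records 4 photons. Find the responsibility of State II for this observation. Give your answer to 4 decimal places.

0.4921

By Bayes' theorem, P(k | x) = P(Z=k) f_k(x) / Σ_j P(Z=j) f_j(x).
Evaluate each component's likelihood at the observed value:
  f_I = e^(−2.6)·2.6^4/4! = 0.141422
  f_II = e^(−2.9)·2.9^4/4! = 0.162154
  f_III = e^(−3.3)·3.3^4/4! = 0.182252
  f_IV = e^(−13.3)·13.3^4/4! = 0.00218313
Weight by the priors:
  P(Z=I)·f_I = 0.11 × 0.141422 = 0.0155564
  P(Z=II)·f_II = 0.39 × 0.162154 = 0.0632399
  P(Z=III)·f_III = 0.27 × 0.182252 = 0.0492081
  P(Z=IV)·f_IV = 0.23 × 0.00218313 = 0.000502119
Sum: 0.0155564 + 0.0632399 + 0.0492081 + 0.000502119 = 0.128507
P(State II | 4 photons) ≈ 0.4921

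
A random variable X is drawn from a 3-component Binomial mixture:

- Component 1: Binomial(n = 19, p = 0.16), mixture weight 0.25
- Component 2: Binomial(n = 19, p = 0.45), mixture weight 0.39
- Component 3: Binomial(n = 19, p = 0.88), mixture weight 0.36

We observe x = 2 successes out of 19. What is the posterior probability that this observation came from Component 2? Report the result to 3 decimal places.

By Bayes' theorem, P(k | x) = P(Z=k) f_k(x) / Σ_j P(Z=j) f_j(x).
Component likelihoods at x = 2 successes out of 19:
  p_1 = C(19,2)·0.16^2·0.84^17 = 171·0.0256·0.0516117 = 0.225935
  p_2 = C(19,2)·0.45^2·0.55^17 = 171·0.2025·3.85625e-05 = 0.00133532
  p_3 = C(19,2)·0.88^2·0.12^17 = 171·0.7744·2.21861e-16 = 2.93794e-14
Weight by the priors:
  P(Z=1)·p_1 = 0.25 × 0.225935 = 0.0564838
  P(Z=2)·p_2 = 0.39 × 0.00133532 = 0.000520777
  P(Z=3)·p_3 = 0.36 × 2.93794e-14 = 1.05766e-14
Marginal: 0.0564838 + 0.000520777 + 1.05766e-14 = 0.0570046
P(Component 2 | x) = 0.000520777 / 0.0570046 ≈ 0.009

0.009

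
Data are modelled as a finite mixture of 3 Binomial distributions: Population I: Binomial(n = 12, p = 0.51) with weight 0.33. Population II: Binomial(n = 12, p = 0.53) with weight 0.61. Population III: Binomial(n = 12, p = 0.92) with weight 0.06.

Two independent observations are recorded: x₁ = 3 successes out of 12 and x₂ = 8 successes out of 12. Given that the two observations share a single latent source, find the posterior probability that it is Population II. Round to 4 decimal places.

0.6215

Posterior ∝ prior × likelihood, so P(k | x) ∝ P(Z=k) f_k(x); normalise over all components.
Since both observations come from the same component, the likelihood for component k is f_k(x₁)·f_k(x₂).
  p_I = [0.0475224] × [0.130602] = 0.00620653
  p_II = [0.0366548] × [0.150385] = 0.00551232
  p_III = [2.2993e-08] × [0.0104056] = 2.39257e-10
Multiply by the mixture weights:
  P(Z=I)·p_I = 0.33 × 0.00620653 = 0.00204815
  P(Z=II)·p_II = 0.61 × 0.00551232 = 0.00336252
  P(Z=III)·p_III = 0.06 × 2.39257e-10 = 1.43554e-11
Denominator: 0.00204815 + 0.00336252 + 1.43554e-11 = 0.00541067
P(Population II | x₁,x₂) = 0.00336252 / 0.00541067 ≈ 0.6215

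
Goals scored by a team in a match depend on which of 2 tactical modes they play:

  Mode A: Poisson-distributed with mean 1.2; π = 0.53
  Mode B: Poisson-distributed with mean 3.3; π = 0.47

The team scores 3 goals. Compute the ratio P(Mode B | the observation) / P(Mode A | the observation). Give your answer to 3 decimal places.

Only the two components matter; the odds are (π_i f_i(x)) / (π_j f_j(x)).
Evaluate each component's likelihood at the observed value:
  L_A = e^(−1.2)·1.2^3/3! = 0.0867439
  L_B = e^(−3.3)·3.3^3/3! = 0.220912
Posterior odds = (π_B·L_B) / (π_A·L_A) = (0.47·0.220912) / (0.53·0.0867439) = 0.103829 / 0.0459743 ≈ 2.258

2.258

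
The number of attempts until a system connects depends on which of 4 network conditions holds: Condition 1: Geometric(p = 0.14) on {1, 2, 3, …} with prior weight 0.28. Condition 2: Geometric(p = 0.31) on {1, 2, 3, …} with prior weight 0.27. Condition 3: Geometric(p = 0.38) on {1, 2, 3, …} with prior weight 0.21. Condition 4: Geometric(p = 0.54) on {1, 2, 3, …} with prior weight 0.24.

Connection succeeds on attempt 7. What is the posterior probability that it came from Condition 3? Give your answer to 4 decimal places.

By Bayes' theorem, P(k | x) = P(Z=k) f_k(x) / Σ_j P(Z=j) f_j(x).
Geometric probabilities:
  p_1 = 0.0566394
  p_2 = 0.0334546
  p_3 = 0.0215841
  p_4 = 0.00511612
Prior × likelihood for each component:
  P(Z=1)·p_1 = 0.28 × 0.0566394 = 0.015859
  P(Z=2)·p_2 = 0.27 × 0.0334546 = 0.00903275
  P(Z=3)·p_3 = 0.21 × 0.0215841 = 0.00453266
  P(Z=4)·p_4 = 0.24 × 0.00511612 = 0.00122787
Normaliser: 0.015859 + 0.00903275 + 0.00453266 + 0.00122787 = 0.0306523
P(Condition 3 | 7) = 0.00453266 / 0.0306523 ≈ 0.1479

0.1479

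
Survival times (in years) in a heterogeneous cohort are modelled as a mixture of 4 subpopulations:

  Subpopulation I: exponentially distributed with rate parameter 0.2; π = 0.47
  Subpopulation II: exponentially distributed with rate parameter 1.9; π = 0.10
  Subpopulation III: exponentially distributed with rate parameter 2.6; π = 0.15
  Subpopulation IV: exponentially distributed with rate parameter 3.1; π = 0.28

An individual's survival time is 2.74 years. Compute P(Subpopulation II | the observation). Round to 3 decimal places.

Posterior ∝ prior × likelihood, so P(k | x) ∝ P(Z=k) f_k(x); normalise over all components.
Evaluate each component's likelihood at the observed value:
  p_I = 0.2·e^(−0.2·2.74) = 0.2·e^(−0.5480) = 0.115621
  p_II = 1.9·e^(−1.9·2.74) = 1.9·e^(−5.2060) = 0.0104188
  p_III = 2.6·e^(−2.6·2.74) = 2.6·e^(−7.1240) = 0.0020944
  p_IV = 3.1·e^(−3.1·2.74) = 3.1·e^(−8.4940) = 0.000634548
Weight by the priors:
  P(Z=I)·p_I = 0.47 × 0.115621 = 0.0543419
  P(Z=II)·p_II = 0.10 × 0.0104188 = 0.00104188
  P(Z=III)·p_III = 0.15 × 0.0020944 = 0.00031416
  P(Z=IV)·p_IV = 0.28 × 0.000634548 = 0.000177673
Sum: 0.0543419 + 0.00104188 + 0.00031416 + 0.000177673 = 0.0558756
P(Subpopulation II | 2.74 years) = 0.00104188 / 0.0558756 ≈ 0.019

0.019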